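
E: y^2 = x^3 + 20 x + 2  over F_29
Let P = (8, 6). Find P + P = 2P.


Doubling: s = (3 x1^2 + a) / (2 y1)
s = (3*8^2 + 20) / (2*6) mod 29 = 8
x3 = s^2 - 2 x1 mod 29 = 8^2 - 2*8 = 19
y3 = s (x1 - x3) - y1 mod 29 = 8 * (8 - 19) - 6 = 22

2P = (19, 22)


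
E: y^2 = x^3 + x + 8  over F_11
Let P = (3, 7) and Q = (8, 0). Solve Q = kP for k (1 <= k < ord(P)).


Enumerate multiples of P until we hit Q = (8, 0):
  1P = (3, 7)
  2P = (9, 3)
  3P = (8, 0)
Match found at i = 3.

k = 3


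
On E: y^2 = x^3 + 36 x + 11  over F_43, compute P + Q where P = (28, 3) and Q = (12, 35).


P != Q, so use the chord formula.
s = (y2 - y1) / (x2 - x1) = (32) / (27) mod 43 = 41
x3 = s^2 - x1 - x2 mod 43 = 41^2 - 28 - 12 = 7
y3 = s (x1 - x3) - y1 mod 43 = 41 * (28 - 7) - 3 = 41

P + Q = (7, 41)


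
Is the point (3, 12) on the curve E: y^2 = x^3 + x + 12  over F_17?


Check whether y^2 = x^3 + 1 x + 12 (mod 17) for (x, y) = (3, 12).
LHS: y^2 = 12^2 mod 17 = 8
RHS: x^3 + 1 x + 12 = 3^3 + 1*3 + 12 mod 17 = 8
LHS = RHS

Yes, on the curve


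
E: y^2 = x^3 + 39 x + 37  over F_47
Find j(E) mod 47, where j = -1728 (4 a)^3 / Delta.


Delta = -16(4 a^3 + 27 b^2) mod 47 = 2
-1728 * (4 a)^3 = -1728 * (4*39)^3 mod 47 = 42
j = 42 * 2^(-1) mod 47 = 21

j = 21 (mod 47)


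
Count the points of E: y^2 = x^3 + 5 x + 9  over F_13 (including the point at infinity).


For each x in F_13, count y with y^2 = x^3 + 5 x + 9 mod 13:
  x = 0: RHS = 9, y in [3, 10]  -> 2 point(s)
  x = 2: RHS = 1, y in [1, 12]  -> 2 point(s)
  x = 3: RHS = 12, y in [5, 8]  -> 2 point(s)
  x = 5: RHS = 3, y in [4, 9]  -> 2 point(s)
  x = 7: RHS = 10, y in [6, 7]  -> 2 point(s)
  x = 9: RHS = 3, y in [4, 9]  -> 2 point(s)
  x = 11: RHS = 4, y in [2, 11]  -> 2 point(s)
  x = 12: RHS = 3, y in [4, 9]  -> 2 point(s)
Affine points: 16. Add the point at infinity: total = 17.

#E(F_13) = 17


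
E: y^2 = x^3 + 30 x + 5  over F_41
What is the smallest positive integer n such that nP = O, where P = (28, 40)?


Compute successive multiples of P until we hit O:
  1P = (28, 40)
  2P = (30, 5)
  3P = (33, 27)
  4P = (13, 3)
  5P = (9, 26)
  6P = (0, 13)
  7P = (3, 9)
  8P = (20, 6)
  ... (continuing to 39P)
  39P = O

ord(P) = 39


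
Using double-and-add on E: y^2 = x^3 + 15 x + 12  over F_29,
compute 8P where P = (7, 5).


k = 8 = 1000_2 (binary, LSB first: 0001)
Double-and-add from P = (7, 5):
  bit 0 = 0: acc unchanged = O
  bit 1 = 0: acc unchanged = O
  bit 2 = 0: acc unchanged = O
  bit 3 = 1: acc = O + (11, 0) = (11, 0)

8P = (11, 0)


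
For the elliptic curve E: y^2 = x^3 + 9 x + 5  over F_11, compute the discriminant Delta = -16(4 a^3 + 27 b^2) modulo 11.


4 a^3 + 27 b^2 = 4*9^3 + 27*5^2 = 2916 + 675 = 3591
Delta = -16 * (3591) = -57456
Delta mod 11 = 8

Delta = 8 (mod 11)


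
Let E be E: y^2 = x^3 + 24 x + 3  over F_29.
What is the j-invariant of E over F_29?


Delta = -16(4 a^3 + 27 b^2) mod 29 = 23
-1728 * (4 a)^3 = -1728 * (4*24)^3 mod 29 = 19
j = 19 * 23^(-1) mod 29 = 21

j = 21 (mod 29)


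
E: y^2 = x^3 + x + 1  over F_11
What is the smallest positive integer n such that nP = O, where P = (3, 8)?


Compute successive multiples of P until we hit O:
  1P = (3, 8)
  2P = (6, 6)
  3P = (0, 1)
  4P = (0, 10)
  5P = (6, 5)
  6P = (3, 3)
  7P = O

ord(P) = 7


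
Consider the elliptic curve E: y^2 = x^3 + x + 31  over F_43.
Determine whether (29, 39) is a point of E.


Check whether y^2 = x^3 + 1 x + 31 (mod 43) for (x, y) = (29, 39).
LHS: y^2 = 39^2 mod 43 = 16
RHS: x^3 + 1 x + 31 = 29^3 + 1*29 + 31 mod 43 = 25
LHS != RHS

No, not on the curve


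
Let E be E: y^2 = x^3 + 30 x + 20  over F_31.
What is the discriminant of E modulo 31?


4 a^3 + 27 b^2 = 4*30^3 + 27*20^2 = 108000 + 10800 = 118800
Delta = -16 * (118800) = -1900800
Delta mod 31 = 27

Delta = 27 (mod 31)


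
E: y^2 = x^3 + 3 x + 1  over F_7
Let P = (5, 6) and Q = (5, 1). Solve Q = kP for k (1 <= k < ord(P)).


Enumerate multiples of P until we hit Q = (5, 1):
  1P = (5, 6)
  2P = (6, 5)
  3P = (4, 0)
  4P = (6, 2)
  5P = (5, 1)
Match found at i = 5.

k = 5


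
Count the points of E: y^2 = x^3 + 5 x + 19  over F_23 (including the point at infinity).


For each x in F_23, count y with y^2 = x^3 + 5 x + 19 mod 23:
  x = 1: RHS = 2, y in [5, 18]  -> 2 point(s)
  x = 5: RHS = 8, y in [10, 13]  -> 2 point(s)
  x = 6: RHS = 12, y in [9, 14]  -> 2 point(s)
  x = 7: RHS = 6, y in [11, 12]  -> 2 point(s)
  x = 11: RHS = 2, y in [5, 18]  -> 2 point(s)
  x = 12: RHS = 13, y in [6, 17]  -> 2 point(s)
  x = 13: RHS = 4, y in [2, 21]  -> 2 point(s)
  x = 14: RHS = 4, y in [2, 21]  -> 2 point(s)
  x = 16: RHS = 9, y in [3, 20]  -> 2 point(s)
  x = 17: RHS = 3, y in [7, 16]  -> 2 point(s)
  x = 19: RHS = 4, y in [2, 21]  -> 2 point(s)
  x = 20: RHS = 0, y in [0]  -> 1 point(s)
  x = 21: RHS = 1, y in [1, 22]  -> 2 point(s)
  x = 22: RHS = 13, y in [6, 17]  -> 2 point(s)
Affine points: 27. Add the point at infinity: total = 28.

#E(F_23) = 28


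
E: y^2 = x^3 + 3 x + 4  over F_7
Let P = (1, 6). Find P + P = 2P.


Doubling: s = (3 x1^2 + a) / (2 y1)
s = (3*1^2 + 3) / (2*6) mod 7 = 4
x3 = s^2 - 2 x1 mod 7 = 4^2 - 2*1 = 0
y3 = s (x1 - x3) - y1 mod 7 = 4 * (1 - 0) - 6 = 5

2P = (0, 5)


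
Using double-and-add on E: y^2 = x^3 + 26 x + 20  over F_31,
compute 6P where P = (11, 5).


k = 6 = 110_2 (binary, LSB first: 011)
Double-and-add from P = (11, 5):
  bit 0 = 0: acc unchanged = O
  bit 1 = 1: acc = O + (6, 19) = (6, 19)
  bit 2 = 1: acc = (6, 19) + (28, 16) = (4, 23)

6P = (4, 23)


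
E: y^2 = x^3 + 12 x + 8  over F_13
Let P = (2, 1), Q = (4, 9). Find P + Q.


P != Q, so use the chord formula.
s = (y2 - y1) / (x2 - x1) = (8) / (2) mod 13 = 4
x3 = s^2 - x1 - x2 mod 13 = 4^2 - 2 - 4 = 10
y3 = s (x1 - x3) - y1 mod 13 = 4 * (2 - 10) - 1 = 6

P + Q = (10, 6)


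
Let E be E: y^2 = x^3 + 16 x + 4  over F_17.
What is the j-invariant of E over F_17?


Delta = -16(4 a^3 + 27 b^2) mod 17 = 3
-1728 * (4 a)^3 = -1728 * (4*16)^3 mod 17 = 7
j = 7 * 3^(-1) mod 17 = 8

j = 8 (mod 17)


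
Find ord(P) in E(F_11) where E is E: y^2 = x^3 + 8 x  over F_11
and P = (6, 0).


Compute successive multiples of P until we hit O:
  1P = (6, 0)
  2P = O

ord(P) = 2


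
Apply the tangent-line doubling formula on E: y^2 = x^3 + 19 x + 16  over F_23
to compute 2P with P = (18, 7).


Doubling: s = (3 x1^2 + a) / (2 y1)
s = (3*18^2 + 19) / (2*7) mod 23 = 10
x3 = s^2 - 2 x1 mod 23 = 10^2 - 2*18 = 18
y3 = s (x1 - x3) - y1 mod 23 = 10 * (18 - 18) - 7 = 16

2P = (18, 16)


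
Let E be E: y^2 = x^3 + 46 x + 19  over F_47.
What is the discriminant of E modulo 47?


4 a^3 + 27 b^2 = 4*46^3 + 27*19^2 = 389344 + 9747 = 399091
Delta = -16 * (399091) = -6385456
Delta mod 47 = 11

Delta = 11 (mod 47)


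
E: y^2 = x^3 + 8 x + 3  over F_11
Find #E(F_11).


For each x in F_11, count y with y^2 = x^3 + 8 x + 3 mod 11:
  x = 0: RHS = 3, y in [5, 6]  -> 2 point(s)
  x = 1: RHS = 1, y in [1, 10]  -> 2 point(s)
  x = 2: RHS = 5, y in [4, 7]  -> 2 point(s)
  x = 4: RHS = 0, y in [0]  -> 1 point(s)
  x = 5: RHS = 3, y in [5, 6]  -> 2 point(s)
  x = 6: RHS = 3, y in [5, 6]  -> 2 point(s)
  x = 9: RHS = 1, y in [1, 10]  -> 2 point(s)
  x = 10: RHS = 5, y in [4, 7]  -> 2 point(s)
Affine points: 15. Add the point at infinity: total = 16.

#E(F_11) = 16


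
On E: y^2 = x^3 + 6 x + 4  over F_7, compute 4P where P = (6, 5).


k = 4 = 100_2 (binary, LSB first: 001)
Double-and-add from P = (6, 5):
  bit 0 = 0: acc unchanged = O
  bit 1 = 0: acc unchanged = O
  bit 2 = 1: acc = O + (0, 2) = (0, 2)

4P = (0, 2)


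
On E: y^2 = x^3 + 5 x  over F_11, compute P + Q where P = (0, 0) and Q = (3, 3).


P != Q, so use the chord formula.
s = (y2 - y1) / (x2 - x1) = (3) / (3) mod 11 = 1
x3 = s^2 - x1 - x2 mod 11 = 1^2 - 0 - 3 = 9
y3 = s (x1 - x3) - y1 mod 11 = 1 * (0 - 9) - 0 = 2

P + Q = (9, 2)


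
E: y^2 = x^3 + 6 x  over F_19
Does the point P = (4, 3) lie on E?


Check whether y^2 = x^3 + 6 x + 0 (mod 19) for (x, y) = (4, 3).
LHS: y^2 = 3^2 mod 19 = 9
RHS: x^3 + 6 x + 0 = 4^3 + 6*4 + 0 mod 19 = 12
LHS != RHS

No, not on the curve


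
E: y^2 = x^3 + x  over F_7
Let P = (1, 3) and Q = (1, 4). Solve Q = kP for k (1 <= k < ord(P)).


Enumerate multiples of P until we hit Q = (1, 4):
  1P = (1, 3)
  2P = (0, 0)
  3P = (1, 4)
Match found at i = 3.

k = 3


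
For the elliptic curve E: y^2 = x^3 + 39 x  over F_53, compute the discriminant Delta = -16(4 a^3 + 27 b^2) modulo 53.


4 a^3 + 27 b^2 = 4*39^3 + 27*0^2 = 237276 + 0 = 237276
Delta = -16 * (237276) = -3796416
Delta mod 53 = 27

Delta = 27 (mod 53)


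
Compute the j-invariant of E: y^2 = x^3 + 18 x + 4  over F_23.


Delta = -16(4 a^3 + 27 b^2) mod 23 = 7
-1728 * (4 a)^3 = -1728 * (4*18)^3 mod 23 = 11
j = 11 * 7^(-1) mod 23 = 18

j = 18 (mod 23)


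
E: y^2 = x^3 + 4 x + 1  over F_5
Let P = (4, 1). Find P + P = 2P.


Doubling: s = (3 x1^2 + a) / (2 y1)
s = (3*4^2 + 4) / (2*1) mod 5 = 1
x3 = s^2 - 2 x1 mod 5 = 1^2 - 2*4 = 3
y3 = s (x1 - x3) - y1 mod 5 = 1 * (4 - 3) - 1 = 0

2P = (3, 0)


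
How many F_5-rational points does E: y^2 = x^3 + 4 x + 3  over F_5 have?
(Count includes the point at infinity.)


For each x in F_5, count y with y^2 = x^3 + 4 x + 3 mod 5:
  x = 2: RHS = 4, y in [2, 3]  -> 2 point(s)
Affine points: 2. Add the point at infinity: total = 3.

#E(F_5) = 3


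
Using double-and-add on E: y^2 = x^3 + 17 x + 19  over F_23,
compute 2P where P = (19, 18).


k = 2 = 10_2 (binary, LSB first: 01)
Double-and-add from P = (19, 18):
  bit 0 = 0: acc unchanged = O
  bit 1 = 1: acc = O + (10, 4) = (10, 4)

2P = (10, 4)


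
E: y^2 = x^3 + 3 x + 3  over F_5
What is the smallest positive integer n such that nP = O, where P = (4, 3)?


Compute successive multiples of P until we hit O:
  1P = (4, 3)
  2P = (3, 3)
  3P = (3, 2)
  4P = (4, 2)
  5P = O

ord(P) = 5


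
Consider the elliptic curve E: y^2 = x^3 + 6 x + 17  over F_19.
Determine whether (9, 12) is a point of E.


Check whether y^2 = x^3 + 6 x + 17 (mod 19) for (x, y) = (9, 12).
LHS: y^2 = 12^2 mod 19 = 11
RHS: x^3 + 6 x + 17 = 9^3 + 6*9 + 17 mod 19 = 2
LHS != RHS

No, not on the curve


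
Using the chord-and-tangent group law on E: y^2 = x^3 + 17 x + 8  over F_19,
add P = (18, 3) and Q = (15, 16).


P != Q, so use the chord formula.
s = (y2 - y1) / (x2 - x1) = (13) / (16) mod 19 = 2
x3 = s^2 - x1 - x2 mod 19 = 2^2 - 18 - 15 = 9
y3 = s (x1 - x3) - y1 mod 19 = 2 * (18 - 9) - 3 = 15

P + Q = (9, 15)


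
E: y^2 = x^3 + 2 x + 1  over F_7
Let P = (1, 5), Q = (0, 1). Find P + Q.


P != Q, so use the chord formula.
s = (y2 - y1) / (x2 - x1) = (3) / (6) mod 7 = 4
x3 = s^2 - x1 - x2 mod 7 = 4^2 - 1 - 0 = 1
y3 = s (x1 - x3) - y1 mod 7 = 4 * (1 - 1) - 5 = 2

P + Q = (1, 2)


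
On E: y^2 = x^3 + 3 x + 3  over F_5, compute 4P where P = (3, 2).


k = 4 = 100_2 (binary, LSB first: 001)
Double-and-add from P = (3, 2):
  bit 0 = 0: acc unchanged = O
  bit 1 = 0: acc unchanged = O
  bit 2 = 1: acc = O + (3, 3) = (3, 3)

4P = (3, 3)


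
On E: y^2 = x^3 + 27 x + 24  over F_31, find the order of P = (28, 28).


Compute successive multiples of P until we hit O:
  1P = (28, 28)
  2P = (25, 7)
  3P = (27, 10)
  4P = (21, 5)
  5P = (20, 16)
  6P = (24, 9)
  7P = (19, 7)
  8P = (17, 8)
  ... (continuing to 33P)
  33P = O

ord(P) = 33


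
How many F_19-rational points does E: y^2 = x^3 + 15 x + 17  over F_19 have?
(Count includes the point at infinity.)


For each x in F_19, count y with y^2 = x^3 + 15 x + 17 mod 19:
  x = 0: RHS = 17, y in [6, 13]  -> 2 point(s)
  x = 2: RHS = 17, y in [6, 13]  -> 2 point(s)
  x = 6: RHS = 0, y in [0]  -> 1 point(s)
  x = 7: RHS = 9, y in [3, 16]  -> 2 point(s)
  x = 9: RHS = 7, y in [8, 11]  -> 2 point(s)
  x = 12: RHS = 6, y in [5, 14]  -> 2 point(s)
  x = 14: RHS = 7, y in [8, 11]  -> 2 point(s)
  x = 15: RHS = 7, y in [8, 11]  -> 2 point(s)
  x = 17: RHS = 17, y in [6, 13]  -> 2 point(s)
  x = 18: RHS = 1, y in [1, 18]  -> 2 point(s)
Affine points: 19. Add the point at infinity: total = 20.

#E(F_19) = 20


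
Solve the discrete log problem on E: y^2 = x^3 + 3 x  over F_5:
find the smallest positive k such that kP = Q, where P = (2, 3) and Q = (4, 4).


Enumerate multiples of P until we hit Q = (4, 4):
  1P = (2, 3)
  2P = (1, 2)
  3P = (3, 1)
  4P = (4, 1)
  5P = (0, 0)
  6P = (4, 4)
Match found at i = 6.

k = 6


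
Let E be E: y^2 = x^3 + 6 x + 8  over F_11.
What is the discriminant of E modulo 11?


4 a^3 + 27 b^2 = 4*6^3 + 27*8^2 = 864 + 1728 = 2592
Delta = -16 * (2592) = -41472
Delta mod 11 = 9

Delta = 9 (mod 11)


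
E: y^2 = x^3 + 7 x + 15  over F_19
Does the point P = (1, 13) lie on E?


Check whether y^2 = x^3 + 7 x + 15 (mod 19) for (x, y) = (1, 13).
LHS: y^2 = 13^2 mod 19 = 17
RHS: x^3 + 7 x + 15 = 1^3 + 7*1 + 15 mod 19 = 4
LHS != RHS

No, not on the curve


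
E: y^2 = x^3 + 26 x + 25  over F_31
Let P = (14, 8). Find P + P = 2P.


Doubling: s = (3 x1^2 + a) / (2 y1)
s = (3*14^2 + 26) / (2*8) mod 31 = 19
x3 = s^2 - 2 x1 mod 31 = 19^2 - 2*14 = 23
y3 = s (x1 - x3) - y1 mod 31 = 19 * (14 - 23) - 8 = 7

2P = (23, 7)


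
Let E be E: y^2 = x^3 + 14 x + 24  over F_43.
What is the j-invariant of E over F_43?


Delta = -16(4 a^3 + 27 b^2) mod 43 = 5
-1728 * (4 a)^3 = -1728 * (4*14)^3 mod 43 = 11
j = 11 * 5^(-1) mod 43 = 28

j = 28 (mod 43)


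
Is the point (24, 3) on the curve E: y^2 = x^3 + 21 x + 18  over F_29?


Check whether y^2 = x^3 + 21 x + 18 (mod 29) for (x, y) = (24, 3).
LHS: y^2 = 3^2 mod 29 = 9
RHS: x^3 + 21 x + 18 = 24^3 + 21*24 + 18 mod 29 = 20
LHS != RHS

No, not on the curve


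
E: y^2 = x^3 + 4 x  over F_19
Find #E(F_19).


For each x in F_19, count y with y^2 = x^3 + 4 x + 0 mod 19:
  x = 0: RHS = 0, y in [0]  -> 1 point(s)
  x = 1: RHS = 5, y in [9, 10]  -> 2 point(s)
  x = 2: RHS = 16, y in [4, 15]  -> 2 point(s)
  x = 3: RHS = 1, y in [1, 18]  -> 2 point(s)
  x = 4: RHS = 4, y in [2, 17]  -> 2 point(s)
  x = 9: RHS = 5, y in [9, 10]  -> 2 point(s)
  x = 11: RHS = 7, y in [8, 11]  -> 2 point(s)
  x = 12: RHS = 9, y in [3, 16]  -> 2 point(s)
  x = 13: RHS = 7, y in [8, 11]  -> 2 point(s)
  x = 14: RHS = 7, y in [8, 11]  -> 2 point(s)
Affine points: 19. Add the point at infinity: total = 20.

#E(F_19) = 20


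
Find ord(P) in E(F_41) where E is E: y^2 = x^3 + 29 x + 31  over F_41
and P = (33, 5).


Compute successive multiples of P until we hit O:
  1P = (33, 5)
  2P = (12, 4)
  3P = (0, 20)
  4P = (16, 32)
  5P = (8, 18)
  6P = (21, 15)
  7P = (23, 14)
  8P = (10, 3)
  ... (continuing to 48P)
  48P = O

ord(P) = 48


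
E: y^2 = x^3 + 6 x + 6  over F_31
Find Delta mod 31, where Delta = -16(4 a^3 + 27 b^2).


4 a^3 + 27 b^2 = 4*6^3 + 27*6^2 = 864 + 972 = 1836
Delta = -16 * (1836) = -29376
Delta mod 31 = 12

Delta = 12 (mod 31)


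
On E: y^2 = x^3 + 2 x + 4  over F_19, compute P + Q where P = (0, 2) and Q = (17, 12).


P != Q, so use the chord formula.
s = (y2 - y1) / (x2 - x1) = (10) / (17) mod 19 = 14
x3 = s^2 - x1 - x2 mod 19 = 14^2 - 0 - 17 = 8
y3 = s (x1 - x3) - y1 mod 19 = 14 * (0 - 8) - 2 = 0

P + Q = (8, 0)


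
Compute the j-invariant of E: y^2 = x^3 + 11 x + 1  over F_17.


Delta = -16(4 a^3 + 27 b^2) mod 17 = 13
-1728 * (4 a)^3 = -1728 * (4*11)^3 mod 17 = 16
j = 16 * 13^(-1) mod 17 = 13

j = 13 (mod 17)


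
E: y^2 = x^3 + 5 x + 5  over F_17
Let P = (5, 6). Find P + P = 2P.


Doubling: s = (3 x1^2 + a) / (2 y1)
s = (3*5^2 + 5) / (2*6) mod 17 = 1
x3 = s^2 - 2 x1 mod 17 = 1^2 - 2*5 = 8
y3 = s (x1 - x3) - y1 mod 17 = 1 * (5 - 8) - 6 = 8

2P = (8, 8)


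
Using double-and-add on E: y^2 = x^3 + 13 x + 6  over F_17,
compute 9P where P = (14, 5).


k = 9 = 1001_2 (binary, LSB first: 1001)
Double-and-add from P = (14, 5):
  bit 0 = 1: acc = O + (14, 5) = (14, 5)
  bit 1 = 0: acc unchanged = (14, 5)
  bit 2 = 0: acc unchanged = (14, 5)
  bit 3 = 1: acc = (14, 5) + (9, 6) = (9, 11)

9P = (9, 11)


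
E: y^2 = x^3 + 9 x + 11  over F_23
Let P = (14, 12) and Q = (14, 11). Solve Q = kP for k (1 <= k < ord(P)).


Enumerate multiples of P until we hit Q = (14, 11):
  1P = (14, 12)
  2P = (19, 16)
  3P = (21, 10)
  4P = (20, 16)
  5P = (15, 18)
  6P = (7, 7)
  7P = (18, 18)
  8P = (22, 22)
  9P = (13, 18)
  10P = (9, 4)
  11P = (9, 19)
  12P = (13, 5)
  13P = (22, 1)
  14P = (18, 5)
  15P = (7, 16)
  16P = (15, 5)
  17P = (20, 7)
  18P = (21, 13)
  19P = (19, 7)
  20P = (14, 11)
Match found at i = 20.

k = 20


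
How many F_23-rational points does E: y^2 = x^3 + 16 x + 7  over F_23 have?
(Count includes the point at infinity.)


For each x in F_23, count y with y^2 = x^3 + 16 x + 7 mod 23:
  x = 1: RHS = 1, y in [1, 22]  -> 2 point(s)
  x = 2: RHS = 1, y in [1, 22]  -> 2 point(s)
  x = 3: RHS = 13, y in [6, 17]  -> 2 point(s)
  x = 7: RHS = 2, y in [5, 18]  -> 2 point(s)
  x = 8: RHS = 3, y in [7, 16]  -> 2 point(s)
  x = 9: RHS = 6, y in [11, 12]  -> 2 point(s)
  x = 12: RHS = 18, y in [8, 15]  -> 2 point(s)
  x = 14: RHS = 8, y in [10, 13]  -> 2 point(s)
  x = 16: RHS = 12, y in [9, 14]  -> 2 point(s)
  x = 18: RHS = 9, y in [3, 20]  -> 2 point(s)
  x = 20: RHS = 1, y in [1, 22]  -> 2 point(s)
  x = 21: RHS = 13, y in [6, 17]  -> 2 point(s)
  x = 22: RHS = 13, y in [6, 17]  -> 2 point(s)
Affine points: 26. Add the point at infinity: total = 27.

#E(F_23) = 27


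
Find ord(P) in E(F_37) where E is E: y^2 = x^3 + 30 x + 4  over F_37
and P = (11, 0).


Compute successive multiples of P until we hit O:
  1P = (11, 0)
  2P = O

ord(P) = 2


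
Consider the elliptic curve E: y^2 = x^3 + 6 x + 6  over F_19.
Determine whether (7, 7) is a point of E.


Check whether y^2 = x^3 + 6 x + 6 (mod 19) for (x, y) = (7, 7).
LHS: y^2 = 7^2 mod 19 = 11
RHS: x^3 + 6 x + 6 = 7^3 + 6*7 + 6 mod 19 = 11
LHS = RHS

Yes, on the curve


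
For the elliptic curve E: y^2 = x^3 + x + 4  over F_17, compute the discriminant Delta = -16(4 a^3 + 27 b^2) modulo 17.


4 a^3 + 27 b^2 = 4*1^3 + 27*4^2 = 4 + 432 = 436
Delta = -16 * (436) = -6976
Delta mod 17 = 11

Delta = 11 (mod 17)


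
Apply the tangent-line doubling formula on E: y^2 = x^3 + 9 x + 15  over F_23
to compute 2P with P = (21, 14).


Doubling: s = (3 x1^2 + a) / (2 y1)
s = (3*21^2 + 9) / (2*14) mod 23 = 18
x3 = s^2 - 2 x1 mod 23 = 18^2 - 2*21 = 6
y3 = s (x1 - x3) - y1 mod 23 = 18 * (21 - 6) - 14 = 3

2P = (6, 3)


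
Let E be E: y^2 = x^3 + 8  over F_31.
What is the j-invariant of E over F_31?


Delta = -16(4 a^3 + 27 b^2) mod 31 = 4
-1728 * (4 a)^3 = -1728 * (4*0)^3 mod 31 = 0
j = 0 * 4^(-1) mod 31 = 0

j = 0 (mod 31)


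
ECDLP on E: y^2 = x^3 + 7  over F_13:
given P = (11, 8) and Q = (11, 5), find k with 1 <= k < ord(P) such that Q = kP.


Enumerate multiples of P until we hit Q = (11, 5):
  1P = (11, 8)
  2P = (7, 8)
  3P = (8, 5)
  4P = (8, 8)
  5P = (7, 5)
  6P = (11, 5)
Match found at i = 6.

k = 6


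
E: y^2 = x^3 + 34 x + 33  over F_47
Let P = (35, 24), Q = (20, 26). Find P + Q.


P != Q, so use the chord formula.
s = (y2 - y1) / (x2 - x1) = (2) / (32) mod 47 = 3
x3 = s^2 - x1 - x2 mod 47 = 3^2 - 35 - 20 = 1
y3 = s (x1 - x3) - y1 mod 47 = 3 * (35 - 1) - 24 = 31

P + Q = (1, 31)


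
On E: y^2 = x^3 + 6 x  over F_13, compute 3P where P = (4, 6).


k = 3 = 11_2 (binary, LSB first: 11)
Double-and-add from P = (4, 6):
  bit 0 = 1: acc = O + (4, 6) = (4, 6)
  bit 1 = 1: acc = (4, 6) + (9, 4) = (9, 9)

3P = (9, 9)


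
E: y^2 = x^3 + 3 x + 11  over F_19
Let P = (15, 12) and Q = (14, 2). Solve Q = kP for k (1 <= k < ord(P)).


Enumerate multiples of P until we hit Q = (14, 2):
  1P = (15, 12)
  2P = (14, 2)
Match found at i = 2.

k = 2


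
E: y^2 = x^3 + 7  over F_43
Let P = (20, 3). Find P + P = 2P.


Doubling: s = (3 x1^2 + a) / (2 y1)
s = (3*20^2 + 0) / (2*3) mod 43 = 28
x3 = s^2 - 2 x1 mod 43 = 28^2 - 2*20 = 13
y3 = s (x1 - x3) - y1 mod 43 = 28 * (20 - 13) - 3 = 21

2P = (13, 21)


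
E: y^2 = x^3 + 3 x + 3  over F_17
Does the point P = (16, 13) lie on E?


Check whether y^2 = x^3 + 3 x + 3 (mod 17) for (x, y) = (16, 13).
LHS: y^2 = 13^2 mod 17 = 16
RHS: x^3 + 3 x + 3 = 16^3 + 3*16 + 3 mod 17 = 16
LHS = RHS

Yes, on the curve


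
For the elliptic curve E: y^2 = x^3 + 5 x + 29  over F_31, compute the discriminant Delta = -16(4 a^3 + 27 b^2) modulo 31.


4 a^3 + 27 b^2 = 4*5^3 + 27*29^2 = 500 + 22707 = 23207
Delta = -16 * (23207) = -371312
Delta mod 31 = 6

Delta = 6 (mod 31)


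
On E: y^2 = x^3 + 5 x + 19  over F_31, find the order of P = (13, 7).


Compute successive multiples of P until we hit O:
  1P = (13, 7)
  2P = (12, 3)
  3P = (22, 19)
  4P = (15, 11)
  5P = (7, 5)
  6P = (18, 12)
  7P = (1, 5)
  8P = (11, 14)
  ... (continuing to 37P)
  37P = O

ord(P) = 37


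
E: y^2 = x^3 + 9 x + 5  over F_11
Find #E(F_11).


For each x in F_11, count y with y^2 = x^3 + 9 x + 5 mod 11:
  x = 0: RHS = 5, y in [4, 7]  -> 2 point(s)
  x = 1: RHS = 4, y in [2, 9]  -> 2 point(s)
  x = 2: RHS = 9, y in [3, 8]  -> 2 point(s)
  x = 3: RHS = 4, y in [2, 9]  -> 2 point(s)
  x = 6: RHS = 0, y in [0]  -> 1 point(s)
  x = 7: RHS = 4, y in [2, 9]  -> 2 point(s)
  x = 9: RHS = 1, y in [1, 10]  -> 2 point(s)
Affine points: 13. Add the point at infinity: total = 14.

#E(F_11) = 14


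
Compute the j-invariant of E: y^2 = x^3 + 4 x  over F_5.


Delta = -16(4 a^3 + 27 b^2) mod 5 = 4
-1728 * (4 a)^3 = -1728 * (4*4)^3 mod 5 = 2
j = 2 * 4^(-1) mod 5 = 3

j = 3 (mod 5)


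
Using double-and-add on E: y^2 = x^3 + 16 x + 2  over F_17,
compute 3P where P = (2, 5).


k = 3 = 11_2 (binary, LSB first: 11)
Double-and-add from P = (2, 5):
  bit 0 = 1: acc = O + (2, 5) = (2, 5)
  bit 1 = 1: acc = (2, 5) + (12, 1) = (12, 16)

3P = (12, 16)


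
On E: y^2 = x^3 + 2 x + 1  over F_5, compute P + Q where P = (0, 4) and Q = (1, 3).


P != Q, so use the chord formula.
s = (y2 - y1) / (x2 - x1) = (4) / (1) mod 5 = 4
x3 = s^2 - x1 - x2 mod 5 = 4^2 - 0 - 1 = 0
y3 = s (x1 - x3) - y1 mod 5 = 4 * (0 - 0) - 4 = 1

P + Q = (0, 1)


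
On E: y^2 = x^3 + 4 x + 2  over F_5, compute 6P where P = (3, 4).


k = 6 = 110_2 (binary, LSB first: 011)
Double-and-add from P = (3, 4):
  bit 0 = 0: acc unchanged = O
  bit 1 = 1: acc = O + (3, 1) = (3, 1)
  bit 2 = 1: acc = (3, 1) + (3, 4) = O

6P = O


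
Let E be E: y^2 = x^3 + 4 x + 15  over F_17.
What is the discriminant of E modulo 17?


4 a^3 + 27 b^2 = 4*4^3 + 27*15^2 = 256 + 6075 = 6331
Delta = -16 * (6331) = -101296
Delta mod 17 = 7

Delta = 7 (mod 17)


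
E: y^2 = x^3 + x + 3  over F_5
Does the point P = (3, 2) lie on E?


Check whether y^2 = x^3 + 1 x + 3 (mod 5) for (x, y) = (3, 2).
LHS: y^2 = 2^2 mod 5 = 4
RHS: x^3 + 1 x + 3 = 3^3 + 1*3 + 3 mod 5 = 3
LHS != RHS

No, not on the curve


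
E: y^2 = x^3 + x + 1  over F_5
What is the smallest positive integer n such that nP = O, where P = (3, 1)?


Compute successive multiples of P until we hit O:
  1P = (3, 1)
  2P = (0, 1)
  3P = (2, 4)
  4P = (4, 2)
  5P = (4, 3)
  6P = (2, 1)
  7P = (0, 4)
  8P = (3, 4)
  ... (continuing to 9P)
  9P = O

ord(P) = 9


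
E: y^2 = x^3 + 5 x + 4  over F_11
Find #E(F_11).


For each x in F_11, count y with y^2 = x^3 + 5 x + 4 mod 11:
  x = 0: RHS = 4, y in [2, 9]  -> 2 point(s)
  x = 2: RHS = 0, y in [0]  -> 1 point(s)
  x = 4: RHS = 0, y in [0]  -> 1 point(s)
  x = 5: RHS = 0, y in [0]  -> 1 point(s)
  x = 10: RHS = 9, y in [3, 8]  -> 2 point(s)
Affine points: 7. Add the point at infinity: total = 8.

#E(F_11) = 8


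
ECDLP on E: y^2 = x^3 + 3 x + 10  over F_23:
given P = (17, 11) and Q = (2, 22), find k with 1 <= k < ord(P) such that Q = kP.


Enumerate multiples of P until we hit Q = (2, 22):
  1P = (17, 11)
  2P = (5, 14)
  3P = (14, 17)
  4P = (19, 16)
  5P = (22, 11)
  6P = (7, 12)
  7P = (2, 22)
Match found at i = 7.

k = 7


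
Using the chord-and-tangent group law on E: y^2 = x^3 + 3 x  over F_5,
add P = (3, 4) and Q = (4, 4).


P != Q, so use the chord formula.
s = (y2 - y1) / (x2 - x1) = (0) / (1) mod 5 = 0
x3 = s^2 - x1 - x2 mod 5 = 0^2 - 3 - 4 = 3
y3 = s (x1 - x3) - y1 mod 5 = 0 * (3 - 3) - 4 = 1

P + Q = (3, 1)


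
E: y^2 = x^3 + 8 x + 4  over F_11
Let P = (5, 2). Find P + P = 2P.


Doubling: s = (3 x1^2 + a) / (2 y1)
s = (3*5^2 + 8) / (2*2) mod 11 = 7
x3 = s^2 - 2 x1 mod 11 = 7^2 - 2*5 = 6
y3 = s (x1 - x3) - y1 mod 11 = 7 * (5 - 6) - 2 = 2

2P = (6, 2)


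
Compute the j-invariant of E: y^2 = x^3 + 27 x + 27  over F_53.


Delta = -16(4 a^3 + 27 b^2) mod 53 = 43
-1728 * (4 a)^3 = -1728 * (4*27)^3 mod 53 = 9
j = 9 * 43^(-1) mod 53 = 15

j = 15 (mod 53)


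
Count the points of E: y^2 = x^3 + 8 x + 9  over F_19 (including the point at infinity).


For each x in F_19, count y with y^2 = x^3 + 8 x + 9 mod 19:
  x = 0: RHS = 9, y in [3, 16]  -> 2 point(s)
  x = 6: RHS = 7, y in [8, 11]  -> 2 point(s)
  x = 7: RHS = 9, y in [3, 16]  -> 2 point(s)
  x = 10: RHS = 6, y in [5, 14]  -> 2 point(s)
  x = 12: RHS = 9, y in [3, 16]  -> 2 point(s)
  x = 13: RHS = 11, y in [7, 12]  -> 2 point(s)
  x = 17: RHS = 4, y in [2, 17]  -> 2 point(s)
  x = 18: RHS = 0, y in [0]  -> 1 point(s)
Affine points: 15. Add the point at infinity: total = 16.

#E(F_19) = 16


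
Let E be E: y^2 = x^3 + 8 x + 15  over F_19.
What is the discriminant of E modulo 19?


4 a^3 + 27 b^2 = 4*8^3 + 27*15^2 = 2048 + 6075 = 8123
Delta = -16 * (8123) = -129968
Delta mod 19 = 11

Delta = 11 (mod 19)


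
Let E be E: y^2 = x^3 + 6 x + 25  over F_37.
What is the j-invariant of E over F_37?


Delta = -16(4 a^3 + 27 b^2) mod 37 = 3
-1728 * (4 a)^3 = -1728 * (4*6)^3 mod 37 = 31
j = 31 * 3^(-1) mod 37 = 35

j = 35 (mod 37)


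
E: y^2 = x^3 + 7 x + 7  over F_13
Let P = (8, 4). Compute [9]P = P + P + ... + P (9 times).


k = 9 = 1001_2 (binary, LSB first: 1001)
Double-and-add from P = (8, 4):
  bit 0 = 1: acc = O + (8, 4) = (8, 4)
  bit 1 = 0: acc unchanged = (8, 4)
  bit 2 = 0: acc unchanged = (8, 4)
  bit 3 = 1: acc = (8, 4) + (12, 8) = (7, 10)

9P = (7, 10)


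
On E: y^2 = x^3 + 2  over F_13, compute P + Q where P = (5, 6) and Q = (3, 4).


P != Q, so use the chord formula.
s = (y2 - y1) / (x2 - x1) = (11) / (11) mod 13 = 1
x3 = s^2 - x1 - x2 mod 13 = 1^2 - 5 - 3 = 6
y3 = s (x1 - x3) - y1 mod 13 = 1 * (5 - 6) - 6 = 6

P + Q = (6, 6)


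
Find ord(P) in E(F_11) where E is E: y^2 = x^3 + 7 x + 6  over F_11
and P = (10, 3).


Compute successive multiples of P until we hit O:
  1P = (10, 3)
  2P = (6, 0)
  3P = (10, 8)
  4P = O

ord(P) = 4


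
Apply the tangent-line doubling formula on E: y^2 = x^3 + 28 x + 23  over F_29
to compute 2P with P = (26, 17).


Doubling: s = (3 x1^2 + a) / (2 y1)
s = (3*26^2 + 28) / (2*17) mod 29 = 11
x3 = s^2 - 2 x1 mod 29 = 11^2 - 2*26 = 11
y3 = s (x1 - x3) - y1 mod 29 = 11 * (26 - 11) - 17 = 3

2P = (11, 3)


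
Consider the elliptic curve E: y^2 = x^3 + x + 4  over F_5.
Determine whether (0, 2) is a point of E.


Check whether y^2 = x^3 + 1 x + 4 (mod 5) for (x, y) = (0, 2).
LHS: y^2 = 2^2 mod 5 = 4
RHS: x^3 + 1 x + 4 = 0^3 + 1*0 + 4 mod 5 = 4
LHS = RHS

Yes, on the curve


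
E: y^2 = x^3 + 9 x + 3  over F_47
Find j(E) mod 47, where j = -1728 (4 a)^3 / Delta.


Delta = -16(4 a^3 + 27 b^2) mod 47 = 28
-1728 * (4 a)^3 = -1728 * (4*9)^3 mod 47 = 23
j = 23 * 28^(-1) mod 47 = 26

j = 26 (mod 47)


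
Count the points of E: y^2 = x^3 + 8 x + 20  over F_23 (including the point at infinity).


For each x in F_23, count y with y^2 = x^3 + 8 x + 20 mod 23:
  x = 1: RHS = 6, y in [11, 12]  -> 2 point(s)
  x = 3: RHS = 2, y in [5, 18]  -> 2 point(s)
  x = 4: RHS = 1, y in [1, 22]  -> 2 point(s)
  x = 5: RHS = 1, y in [1, 22]  -> 2 point(s)
  x = 6: RHS = 8, y in [10, 13]  -> 2 point(s)
  x = 9: RHS = 16, y in [4, 19]  -> 2 point(s)
  x = 11: RHS = 13, y in [6, 17]  -> 2 point(s)
  x = 12: RHS = 4, y in [2, 21]  -> 2 point(s)
  x = 14: RHS = 1, y in [1, 22]  -> 2 point(s)
  x = 16: RHS = 12, y in [9, 14]  -> 2 point(s)
  x = 17: RHS = 9, y in [3, 20]  -> 2 point(s)
  x = 18: RHS = 16, y in [4, 19]  -> 2 point(s)
  x = 19: RHS = 16, y in [4, 19]  -> 2 point(s)
Affine points: 26. Add the point at infinity: total = 27.

#E(F_23) = 27


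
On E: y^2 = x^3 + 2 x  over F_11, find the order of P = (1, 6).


Compute successive multiples of P until we hit O:
  1P = (1, 6)
  2P = (1, 5)
  3P = O

ord(P) = 3


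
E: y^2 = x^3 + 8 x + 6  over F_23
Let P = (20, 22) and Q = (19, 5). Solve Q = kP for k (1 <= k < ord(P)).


Enumerate multiples of P until we hit Q = (19, 5):
  1P = (20, 22)
  2P = (19, 18)
  3P = (0, 12)
  4P = (9, 18)
  5P = (12, 6)
  6P = (18, 5)
  7P = (17, 15)
  8P = (17, 8)
  9P = (18, 18)
  10P = (12, 17)
  11P = (9, 5)
  12P = (0, 11)
  13P = (19, 5)
Match found at i = 13.

k = 13


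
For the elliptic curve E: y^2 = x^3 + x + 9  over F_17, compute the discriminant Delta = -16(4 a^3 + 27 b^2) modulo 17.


4 a^3 + 27 b^2 = 4*1^3 + 27*9^2 = 4 + 2187 = 2191
Delta = -16 * (2191) = -35056
Delta mod 17 = 15

Delta = 15 (mod 17)


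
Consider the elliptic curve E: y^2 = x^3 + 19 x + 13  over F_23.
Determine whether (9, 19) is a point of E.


Check whether y^2 = x^3 + 19 x + 13 (mod 23) for (x, y) = (9, 19).
LHS: y^2 = 19^2 mod 23 = 16
RHS: x^3 + 19 x + 13 = 9^3 + 19*9 + 13 mod 23 = 16
LHS = RHS

Yes, on the curve


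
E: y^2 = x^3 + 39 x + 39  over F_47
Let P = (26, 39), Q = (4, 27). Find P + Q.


P != Q, so use the chord formula.
s = (y2 - y1) / (x2 - x1) = (35) / (25) mod 47 = 39
x3 = s^2 - x1 - x2 mod 47 = 39^2 - 26 - 4 = 34
y3 = s (x1 - x3) - y1 mod 47 = 39 * (26 - 34) - 39 = 25

P + Q = (34, 25)


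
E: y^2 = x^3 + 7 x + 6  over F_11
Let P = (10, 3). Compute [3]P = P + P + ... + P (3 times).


k = 3 = 11_2 (binary, LSB first: 11)
Double-and-add from P = (10, 3):
  bit 0 = 1: acc = O + (10, 3) = (10, 3)
  bit 1 = 1: acc = (10, 3) + (6, 0) = (10, 8)

3P = (10, 8)


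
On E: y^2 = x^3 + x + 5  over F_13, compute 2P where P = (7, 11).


Doubling: s = (3 x1^2 + a) / (2 y1)
s = (3*7^2 + 1) / (2*11) mod 13 = 2
x3 = s^2 - 2 x1 mod 13 = 2^2 - 2*7 = 3
y3 = s (x1 - x3) - y1 mod 13 = 2 * (7 - 3) - 11 = 10

2P = (3, 10)


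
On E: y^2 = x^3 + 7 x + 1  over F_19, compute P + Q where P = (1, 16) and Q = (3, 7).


P != Q, so use the chord formula.
s = (y2 - y1) / (x2 - x1) = (10) / (2) mod 19 = 5
x3 = s^2 - x1 - x2 mod 19 = 5^2 - 1 - 3 = 2
y3 = s (x1 - x3) - y1 mod 19 = 5 * (1 - 2) - 16 = 17

P + Q = (2, 17)


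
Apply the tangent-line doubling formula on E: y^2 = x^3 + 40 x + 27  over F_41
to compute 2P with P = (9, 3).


Doubling: s = (3 x1^2 + a) / (2 y1)
s = (3*9^2 + 40) / (2*3) mod 41 = 13
x3 = s^2 - 2 x1 mod 41 = 13^2 - 2*9 = 28
y3 = s (x1 - x3) - y1 mod 41 = 13 * (9 - 28) - 3 = 37

2P = (28, 37)


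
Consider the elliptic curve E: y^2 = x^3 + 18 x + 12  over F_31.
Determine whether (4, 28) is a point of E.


Check whether y^2 = x^3 + 18 x + 12 (mod 31) for (x, y) = (4, 28).
LHS: y^2 = 28^2 mod 31 = 9
RHS: x^3 + 18 x + 12 = 4^3 + 18*4 + 12 mod 31 = 24
LHS != RHS

No, not on the curve


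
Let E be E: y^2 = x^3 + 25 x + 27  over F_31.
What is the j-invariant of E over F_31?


Delta = -16(4 a^3 + 27 b^2) mod 31 = 30
-1728 * (4 a)^3 = -1728 * (4*25)^3 mod 31 = 16
j = 16 * 30^(-1) mod 31 = 15

j = 15 (mod 31)


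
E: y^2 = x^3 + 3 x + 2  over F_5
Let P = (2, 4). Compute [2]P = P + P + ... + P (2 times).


k = 2 = 10_2 (binary, LSB first: 01)
Double-and-add from P = (2, 4):
  bit 0 = 0: acc unchanged = O
  bit 1 = 1: acc = O + (1, 1) = (1, 1)

2P = (1, 1)


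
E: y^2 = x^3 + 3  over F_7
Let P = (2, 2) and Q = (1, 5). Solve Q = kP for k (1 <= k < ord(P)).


Enumerate multiples of P until we hit Q = (1, 5):
  1P = (2, 2)
  2P = (5, 3)
  3P = (4, 2)
  4P = (1, 5)
Match found at i = 4.

k = 4


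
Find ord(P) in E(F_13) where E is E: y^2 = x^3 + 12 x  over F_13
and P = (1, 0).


Compute successive multiples of P until we hit O:
  1P = (1, 0)
  2P = O

ord(P) = 2


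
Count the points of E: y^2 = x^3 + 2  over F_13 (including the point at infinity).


For each x in F_13, count y with y^2 = x^3 + 0 x + 2 mod 13:
  x = 1: RHS = 3, y in [4, 9]  -> 2 point(s)
  x = 2: RHS = 10, y in [6, 7]  -> 2 point(s)
  x = 3: RHS = 3, y in [4, 9]  -> 2 point(s)
  x = 4: RHS = 1, y in [1, 12]  -> 2 point(s)
  x = 5: RHS = 10, y in [6, 7]  -> 2 point(s)
  x = 6: RHS = 10, y in [6, 7]  -> 2 point(s)
  x = 9: RHS = 3, y in [4, 9]  -> 2 point(s)
  x = 10: RHS = 1, y in [1, 12]  -> 2 point(s)
  x = 12: RHS = 1, y in [1, 12]  -> 2 point(s)
Affine points: 18. Add the point at infinity: total = 19.

#E(F_13) = 19


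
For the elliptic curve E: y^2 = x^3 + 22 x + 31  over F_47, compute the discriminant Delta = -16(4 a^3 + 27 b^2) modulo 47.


4 a^3 + 27 b^2 = 4*22^3 + 27*31^2 = 42592 + 25947 = 68539
Delta = -16 * (68539) = -1096624
Delta mod 47 = 27

Delta = 27 (mod 47)


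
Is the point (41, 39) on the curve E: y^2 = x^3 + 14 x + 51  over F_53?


Check whether y^2 = x^3 + 14 x + 51 (mod 53) for (x, y) = (41, 39).
LHS: y^2 = 39^2 mod 53 = 37
RHS: x^3 + 14 x + 51 = 41^3 + 14*41 + 51 mod 53 = 10
LHS != RHS

No, not on the curve


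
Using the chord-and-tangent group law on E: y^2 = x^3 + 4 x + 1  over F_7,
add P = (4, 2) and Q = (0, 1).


P != Q, so use the chord formula.
s = (y2 - y1) / (x2 - x1) = (6) / (3) mod 7 = 2
x3 = s^2 - x1 - x2 mod 7 = 2^2 - 4 - 0 = 0
y3 = s (x1 - x3) - y1 mod 7 = 2 * (4 - 0) - 2 = 6

P + Q = (0, 6)


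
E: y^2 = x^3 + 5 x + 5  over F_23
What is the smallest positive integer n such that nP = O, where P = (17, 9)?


Compute successive multiples of P until we hit O:
  1P = (17, 9)
  2P = (14, 6)
  3P = (16, 15)
  4P = (3, 22)
  5P = (19, 6)
  6P = (18, 4)
  7P = (13, 17)
  8P = (20, 20)
  ... (continuing to 18P)
  18P = O

ord(P) = 18


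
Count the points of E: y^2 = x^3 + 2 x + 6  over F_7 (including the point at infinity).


For each x in F_7, count y with y^2 = x^3 + 2 x + 6 mod 7:
  x = 1: RHS = 2, y in [3, 4]  -> 2 point(s)
  x = 2: RHS = 4, y in [2, 5]  -> 2 point(s)
  x = 3: RHS = 4, y in [2, 5]  -> 2 point(s)
  x = 4: RHS = 1, y in [1, 6]  -> 2 point(s)
  x = 5: RHS = 1, y in [1, 6]  -> 2 point(s)
Affine points: 10. Add the point at infinity: total = 11.

#E(F_7) = 11


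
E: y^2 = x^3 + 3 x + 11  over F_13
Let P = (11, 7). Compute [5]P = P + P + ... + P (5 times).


k = 5 = 101_2 (binary, LSB first: 101)
Double-and-add from P = (11, 7):
  bit 0 = 1: acc = O + (11, 7) = (11, 7)
  bit 1 = 0: acc unchanged = (11, 7)
  bit 2 = 1: acc = (11, 7) + (10, 1) = (2, 8)

5P = (2, 8)


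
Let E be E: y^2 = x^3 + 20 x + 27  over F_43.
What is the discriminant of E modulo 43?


4 a^3 + 27 b^2 = 4*20^3 + 27*27^2 = 32000 + 19683 = 51683
Delta = -16 * (51683) = -826928
Delta mod 43 = 5

Delta = 5 (mod 43)


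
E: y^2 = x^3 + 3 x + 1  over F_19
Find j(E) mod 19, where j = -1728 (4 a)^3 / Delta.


Delta = -16(4 a^3 + 27 b^2) mod 19 = 6
-1728 * (4 a)^3 = -1728 * (4*3)^3 mod 19 = 18
j = 18 * 6^(-1) mod 19 = 3

j = 3 (mod 19)


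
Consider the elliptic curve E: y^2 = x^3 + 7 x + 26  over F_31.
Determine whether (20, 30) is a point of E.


Check whether y^2 = x^3 + 7 x + 26 (mod 31) for (x, y) = (20, 30).
LHS: y^2 = 30^2 mod 31 = 1
RHS: x^3 + 7 x + 26 = 20^3 + 7*20 + 26 mod 31 = 13
LHS != RHS

No, not on the curve


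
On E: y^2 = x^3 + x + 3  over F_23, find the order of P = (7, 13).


Compute successive multiples of P until we hit O:
  1P = (7, 13)
  2P = (15, 14)
  3P = (10, 1)
  4P = (22, 1)
  5P = (2, 6)
  6P = (4, 5)
  7P = (14, 22)
  8P = (6, 8)
  ... (continuing to 27P)
  27P = O

ord(P) = 27


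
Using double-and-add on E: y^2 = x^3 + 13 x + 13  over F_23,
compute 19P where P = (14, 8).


k = 19 = 10011_2 (binary, LSB first: 11001)
Double-and-add from P = (14, 8):
  bit 0 = 1: acc = O + (14, 8) = (14, 8)
  bit 1 = 1: acc = (14, 8) + (21, 18) = (6, 10)
  bit 2 = 0: acc unchanged = (6, 10)
  bit 3 = 0: acc unchanged = (6, 10)
  bit 4 = 1: acc = (6, 10) + (9, 10) = (8, 13)

19P = (8, 13)


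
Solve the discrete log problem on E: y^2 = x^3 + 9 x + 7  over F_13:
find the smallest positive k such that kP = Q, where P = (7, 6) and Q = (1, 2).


Enumerate multiples of P until we hit Q = (1, 2):
  1P = (7, 6)
  2P = (12, 7)
  3P = (6, 2)
  4P = (3, 10)
  5P = (4, 4)
  6P = (1, 11)
  7P = (1, 2)
Match found at i = 7.

k = 7


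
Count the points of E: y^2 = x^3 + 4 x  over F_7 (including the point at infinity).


For each x in F_7, count y with y^2 = x^3 + 4 x + 0 mod 7:
  x = 0: RHS = 0, y in [0]  -> 1 point(s)
  x = 2: RHS = 2, y in [3, 4]  -> 2 point(s)
  x = 3: RHS = 4, y in [2, 5]  -> 2 point(s)
  x = 6: RHS = 2, y in [3, 4]  -> 2 point(s)
Affine points: 7. Add the point at infinity: total = 8.

#E(F_7) = 8


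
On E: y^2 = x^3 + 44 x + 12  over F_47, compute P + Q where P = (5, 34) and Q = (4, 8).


P != Q, so use the chord formula.
s = (y2 - y1) / (x2 - x1) = (21) / (46) mod 47 = 26
x3 = s^2 - x1 - x2 mod 47 = 26^2 - 5 - 4 = 9
y3 = s (x1 - x3) - y1 mod 47 = 26 * (5 - 9) - 34 = 3

P + Q = (9, 3)


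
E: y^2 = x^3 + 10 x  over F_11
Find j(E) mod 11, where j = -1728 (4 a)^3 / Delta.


Delta = -16(4 a^3 + 27 b^2) mod 11 = 9
-1728 * (4 a)^3 = -1728 * (4*10)^3 mod 11 = 9
j = 9 * 9^(-1) mod 11 = 1

j = 1 (mod 11)


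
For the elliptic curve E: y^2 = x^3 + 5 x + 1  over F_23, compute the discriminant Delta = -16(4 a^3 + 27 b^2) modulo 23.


4 a^3 + 27 b^2 = 4*5^3 + 27*1^2 = 500 + 27 = 527
Delta = -16 * (527) = -8432
Delta mod 23 = 9

Delta = 9 (mod 23)


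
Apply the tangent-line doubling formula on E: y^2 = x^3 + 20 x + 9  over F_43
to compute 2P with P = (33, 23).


Doubling: s = (3 x1^2 + a) / (2 y1)
s = (3*33^2 + 20) / (2*23) mod 43 = 35
x3 = s^2 - 2 x1 mod 43 = 35^2 - 2*33 = 41
y3 = s (x1 - x3) - y1 mod 43 = 35 * (33 - 41) - 23 = 41

2P = (41, 41)


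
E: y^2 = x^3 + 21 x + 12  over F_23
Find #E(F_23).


For each x in F_23, count y with y^2 = x^3 + 21 x + 12 mod 23:
  x = 0: RHS = 12, y in [9, 14]  -> 2 point(s)
  x = 2: RHS = 16, y in [4, 19]  -> 2 point(s)
  x = 5: RHS = 12, y in [9, 14]  -> 2 point(s)
  x = 6: RHS = 9, y in [3, 20]  -> 2 point(s)
  x = 8: RHS = 2, y in [5, 18]  -> 2 point(s)
  x = 10: RHS = 3, y in [7, 16]  -> 2 point(s)
  x = 18: RHS = 12, y in [9, 14]  -> 2 point(s)
  x = 19: RHS = 2, y in [5, 18]  -> 2 point(s)
  x = 21: RHS = 8, y in [10, 13]  -> 2 point(s)
  x = 22: RHS = 13, y in [6, 17]  -> 2 point(s)
Affine points: 20. Add the point at infinity: total = 21.

#E(F_23) = 21


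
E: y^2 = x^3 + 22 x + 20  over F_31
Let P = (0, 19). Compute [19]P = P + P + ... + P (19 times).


k = 19 = 10011_2 (binary, LSB first: 11001)
Double-and-add from P = (0, 19):
  bit 0 = 1: acc = O + (0, 19) = (0, 19)
  bit 1 = 1: acc = (0, 19) + (20, 20) = (21, 28)
  bit 2 = 0: acc unchanged = (21, 28)
  bit 3 = 0: acc unchanged = (21, 28)
  bit 4 = 1: acc = (21, 28) + (15, 25) = (3, 12)

19P = (3, 12)


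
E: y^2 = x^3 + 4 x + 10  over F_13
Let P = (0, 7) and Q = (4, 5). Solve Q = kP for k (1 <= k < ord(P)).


Enumerate multiples of P until we hit Q = (4, 5):
  1P = (0, 7)
  2P = (3, 7)
  3P = (10, 6)
  4P = (6, 4)
  5P = (4, 8)
  6P = (5, 8)
  7P = (7, 2)
  8P = (2, 0)
  9P = (7, 11)
  10P = (5, 5)
  11P = (4, 5)
Match found at i = 11.

k = 11


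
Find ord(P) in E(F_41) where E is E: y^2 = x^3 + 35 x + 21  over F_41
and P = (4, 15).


Compute successive multiples of P until we hit O:
  1P = (4, 15)
  2P = (12, 23)
  3P = (26, 4)
  4P = (1, 4)
  5P = (13, 34)
  6P = (32, 17)
  7P = (14, 37)
  8P = (18, 28)
  ... (continuing to 21P)
  21P = O

ord(P) = 21


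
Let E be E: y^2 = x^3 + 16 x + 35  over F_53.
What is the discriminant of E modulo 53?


4 a^3 + 27 b^2 = 4*16^3 + 27*35^2 = 16384 + 33075 = 49459
Delta = -16 * (49459) = -791344
Delta mod 53 = 52

Delta = 52 (mod 53)


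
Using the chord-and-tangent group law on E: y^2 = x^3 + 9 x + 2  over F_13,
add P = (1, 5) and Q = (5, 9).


P != Q, so use the chord formula.
s = (y2 - y1) / (x2 - x1) = (4) / (4) mod 13 = 1
x3 = s^2 - x1 - x2 mod 13 = 1^2 - 1 - 5 = 8
y3 = s (x1 - x3) - y1 mod 13 = 1 * (1 - 8) - 5 = 1

P + Q = (8, 1)
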